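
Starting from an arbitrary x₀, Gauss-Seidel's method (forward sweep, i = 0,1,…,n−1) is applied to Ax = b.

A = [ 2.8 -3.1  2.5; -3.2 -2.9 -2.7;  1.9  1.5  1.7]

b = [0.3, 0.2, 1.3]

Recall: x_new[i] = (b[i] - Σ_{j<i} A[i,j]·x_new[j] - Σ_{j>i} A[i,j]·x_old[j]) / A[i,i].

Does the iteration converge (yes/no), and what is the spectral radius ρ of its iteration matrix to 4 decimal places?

Split A = D + L + U, D = diag(2.8, -2.9, 1.7).
GS T = -(D+L)⁻¹U: row 0 first, T[0,2] = -(2.5)/(2.8) = -0.8929; later rows by forward substitution.
  T[0,:] = [+0.0000  +1.1071  -0.8929]
  T[1,:] = [+0.0000  -1.2217  +0.0542]
  T[2,:] = [+0.0000  -0.1594  +0.9501]
|λ(T)| sorted: 1.2177, 0.9461, 0.0000.
ρ(T) = max|λ| = 1.2177; 1.2177 > 1, so it fails to converge.

no, ρ = 1.2177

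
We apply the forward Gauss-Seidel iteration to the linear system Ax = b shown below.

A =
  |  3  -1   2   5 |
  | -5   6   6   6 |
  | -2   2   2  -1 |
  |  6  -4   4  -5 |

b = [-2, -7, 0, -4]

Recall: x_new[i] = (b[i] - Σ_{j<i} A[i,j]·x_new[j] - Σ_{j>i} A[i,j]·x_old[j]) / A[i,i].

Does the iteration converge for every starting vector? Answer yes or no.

Diagonal D = diag(3, 6, 2, -5); L, U strict lower/upper.
T_GS = -(D+L)⁻¹U: row 0 first, T[0,1] = -(-1)/(3) = +0.3333; later rows by forward substitution.
  T[0,:] = [+0.0000, +0.3333, -0.6667, -1.6667]
  T[1,:] = [+0.0000, +0.2778, -1.5556, -2.3889]
  T[2,:] = [+0.0000, +0.0556, +0.8889, +1.2222]
  T[3,:] = [+0.0000, +0.2222, +1.1556, +0.8889]
moduli |λ_i(T)| = 1.6984, 0.5655, 0.2083, 0.0000.
spectral radius ρ = 1.6984; 1.6984 > 1: divergent.

no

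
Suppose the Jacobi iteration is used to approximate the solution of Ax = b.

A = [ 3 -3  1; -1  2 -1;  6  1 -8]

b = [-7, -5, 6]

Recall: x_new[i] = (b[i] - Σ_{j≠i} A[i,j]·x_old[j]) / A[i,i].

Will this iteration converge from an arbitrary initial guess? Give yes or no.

Diagonal D = diag(3, 2, -8); L, U strict lower/upper.
Jacobi: T = -D⁻¹(L+U), T[0,1] = -(-3)/(3) = +1.0000; T[0,0] = 0.
  T[0,:] = [+0.0000, +1.0000, -0.3333]
  T[1,:] = [+0.5000, +0.0000, +0.5000]
  T[2,:] = [+0.7500, +0.1250, +0.0000]
|roots of det(T-λI)|: 0.8530, 0.6443, 0.6443.
ρ(T) = max|λ| = 0.8530; 0.8530 < 1, so it converges for any x₀.

yes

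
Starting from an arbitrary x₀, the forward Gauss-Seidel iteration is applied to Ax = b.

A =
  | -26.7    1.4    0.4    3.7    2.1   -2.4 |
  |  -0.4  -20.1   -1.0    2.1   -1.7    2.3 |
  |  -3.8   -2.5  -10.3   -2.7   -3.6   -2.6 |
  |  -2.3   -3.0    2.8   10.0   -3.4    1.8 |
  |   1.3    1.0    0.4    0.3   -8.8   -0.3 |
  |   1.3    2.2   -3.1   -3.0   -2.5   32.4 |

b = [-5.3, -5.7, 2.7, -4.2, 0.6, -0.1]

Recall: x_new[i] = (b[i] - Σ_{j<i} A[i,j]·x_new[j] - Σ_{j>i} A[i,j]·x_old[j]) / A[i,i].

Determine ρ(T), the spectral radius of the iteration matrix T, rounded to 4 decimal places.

Diagonal D = diag(-26.7, -20.1, -10.3, 10, -8.8, 32.4); L, U strict lower/upper.
GS T = -(D+L)⁻¹U: row 0 first, T[0,1] = -(1.4)/(-26.7) = +0.0524; later rows by forward substitution.
  T[0,:] = [+0.0000  +0.0524  +0.0150  +0.1386  +0.0787  -0.0899]
  T[1,:] = [+0.0000  -0.0010  -0.0500  +0.1017  -0.0861  +0.1162]
  T[2,:] = [+0.0000  -0.0191  +0.0066  -0.3380  -0.3576  -0.2475]
  T[3,:] = [+0.0000  +0.0171  -0.0134  +0.1570  +0.4324  -0.0965]
  T[4,:] = [+0.0000  +0.0073  -0.0036  +0.0220  +0.0003  -0.0487]
  T[5,:] = [+0.0000  -0.0017  +0.0019  -0.0286  +0.0085  -0.0407]
eigenvalue magnitudes: 0.2586, 0.0785, 0.0785, 0.0397, 0.0050, 0.0000.
spectral radius ρ = 0.2586; 0.2586 < 1 ⇒ converges.

0.2586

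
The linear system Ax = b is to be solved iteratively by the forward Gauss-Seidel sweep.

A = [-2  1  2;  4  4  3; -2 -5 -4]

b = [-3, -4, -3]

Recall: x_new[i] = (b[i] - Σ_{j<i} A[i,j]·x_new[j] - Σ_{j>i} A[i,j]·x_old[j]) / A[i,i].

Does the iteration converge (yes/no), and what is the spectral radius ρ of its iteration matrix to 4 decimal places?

no, ρ = 1.3286

A = D + L + U where D = diag(-2, 4, -4).
T_GS = -(D+L)⁻¹U: row 0 first, T[0,1] = -(1)/(-2) = +0.5000; later rows by forward substitution.
  T[0,:] = [+0.0000, +0.5000, +1.0000]
  T[1,:] = [+0.0000, -0.5000, -1.7500]
  T[2,:] = [+0.0000, +0.3750, +1.6875]
eigenvalue magnitudes: 1.3286, 0.1411, 0.0000.
ρ = 1.3286; 1.3286 > 1 ⇒ diverges.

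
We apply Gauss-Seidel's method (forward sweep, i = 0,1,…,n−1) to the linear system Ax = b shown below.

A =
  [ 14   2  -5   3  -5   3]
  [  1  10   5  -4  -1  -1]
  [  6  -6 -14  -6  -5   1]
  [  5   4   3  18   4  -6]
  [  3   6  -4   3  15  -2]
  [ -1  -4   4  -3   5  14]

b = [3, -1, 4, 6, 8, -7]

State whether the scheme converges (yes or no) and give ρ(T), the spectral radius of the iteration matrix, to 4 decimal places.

Split A = D + L + U, D = diag(14, 10, -14, 18, 15, 14).
GS T = -(D+L)⁻¹U: row 0 first, T[0,5] = -(3)/(14) = -0.2143; later rows by forward substitution.
  T[0,:] = [+0.0000, -0.1429, +0.3571, -0.2143, +0.3571, -0.2143]
  T[1,:] = [+0.0000, +0.0143, -0.5357, +0.4214, +0.0643, +0.1214]
  T[2,:] = [+0.0000, -0.0673, +0.3827, -0.7010, -0.2316, -0.0724]
  T[3,:] = [+0.0000, +0.0477, -0.0439, +0.0827, -0.2971, +0.3779]
  T[4,:] = [+0.0000, -0.0046, +0.2537, -0.3292, -0.0995, +0.0327]
  T[5,:] = [+0.0000, +0.0250, -0.3369, +0.4407, +0.0819, +0.1094]
eigenvalue magnitudes: 0.8774, 0.2799, 0.2799, 0.0422, 0.0223, 0.0000.
ρ(T) = max|λ| = 0.8774; 0.8774 < 1: convergent.

yes, ρ = 0.8774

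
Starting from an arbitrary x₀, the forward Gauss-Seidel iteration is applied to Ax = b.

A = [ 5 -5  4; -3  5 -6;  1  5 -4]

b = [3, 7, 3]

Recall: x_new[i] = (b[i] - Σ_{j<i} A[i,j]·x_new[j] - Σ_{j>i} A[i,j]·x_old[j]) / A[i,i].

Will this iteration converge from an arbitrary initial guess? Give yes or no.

A = D + L + U where D = diag(5, 5, -4).
GS T = -(D+L)⁻¹U: row 0 first, T[0,2] = -(4)/(5) = -0.8000; later rows by forward substitution.
  T[0,:] = [+0.0000  +1.0000  -0.8000]
  T[1,:] = [+0.0000  +0.6000  +0.7200]
  T[2,:] = [+0.0000  +1.0000  +0.7000]
|eigenvalues of T|: 1.5000, 0.2000, 0.0000.
ρ(T) = max|λ| = 1.5000; 1.5000 > 1, so it fails to converge.

no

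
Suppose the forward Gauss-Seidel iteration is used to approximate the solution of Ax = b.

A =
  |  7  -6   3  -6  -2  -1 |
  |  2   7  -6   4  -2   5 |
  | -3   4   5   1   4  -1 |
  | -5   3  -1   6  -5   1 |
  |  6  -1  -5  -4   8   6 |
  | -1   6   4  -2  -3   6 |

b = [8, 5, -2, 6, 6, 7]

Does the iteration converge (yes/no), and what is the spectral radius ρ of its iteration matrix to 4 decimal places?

Write A = D+L+U with D = diag(7, 7, 5, 6, 8, 6).
Gauss-Seidel: T = -(D+L)⁻¹U, row 0 first, T[0,5] = -(-1)/(7) = +0.1429; later rows by forward substitution.
  T[0,:] = [+0.0000, +0.8571, -0.4286, +0.8571, +0.2857, +0.1429]
  T[1,:] = [+0.0000, -0.2449, +0.9796, -0.8163, +0.2041, -0.7551]
  T[2,:] = [+0.0000, +0.7102, -1.0408, +0.9673, -0.7918, +0.8898]
  T[3,:] = [+0.0000, +0.9551, -1.0204, +1.2837, +0.8374, +0.4782]
  T[4,:] = [+0.0000, +0.2480, -0.7168, +0.5015, -0.2650, -0.1563]
  T[5,:] = [+0.0000, +0.3566, -1.0557, +0.9929, +0.5181, +0.2670]
|λ(T)| sorted: 1.3618, 1.0066, 1.0066, 0.2463, 0.0450, 0.0000.
spectral radius ρ = 1.3618; 1.3618 > 1 ⇒ diverges.

no, ρ = 1.3618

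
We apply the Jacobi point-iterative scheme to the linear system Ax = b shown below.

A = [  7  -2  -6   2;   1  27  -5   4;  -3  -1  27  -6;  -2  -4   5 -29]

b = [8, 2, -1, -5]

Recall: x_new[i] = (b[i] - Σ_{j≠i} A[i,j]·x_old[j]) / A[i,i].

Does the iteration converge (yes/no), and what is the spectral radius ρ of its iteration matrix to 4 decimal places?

Split A = D + L + U, D = diag(7, 27, 27, -29).
T_J = -D⁻¹(L+U): T[0,1] = -(-2)/(7) = +0.2857; T[0,0] = 0.
  T[0,:] = [+0.0000  +0.2857  +0.8571  -0.2857]
  T[1,:] = [-0.0370  +0.0000  +0.1852  -0.1481]
  T[2,:] = [+0.1111  +0.0370  +0.0000  +0.2222]
  T[3,:] = [-0.0690  -0.1379  +0.1724  +0.0000]
moduli |λ_i(T)| = 0.4544, 0.3119, 0.1852, 0.0427.
spectral radius ρ = 0.4544; 0.4544 < 1, so it converges for any x₀.

yes, ρ = 0.4544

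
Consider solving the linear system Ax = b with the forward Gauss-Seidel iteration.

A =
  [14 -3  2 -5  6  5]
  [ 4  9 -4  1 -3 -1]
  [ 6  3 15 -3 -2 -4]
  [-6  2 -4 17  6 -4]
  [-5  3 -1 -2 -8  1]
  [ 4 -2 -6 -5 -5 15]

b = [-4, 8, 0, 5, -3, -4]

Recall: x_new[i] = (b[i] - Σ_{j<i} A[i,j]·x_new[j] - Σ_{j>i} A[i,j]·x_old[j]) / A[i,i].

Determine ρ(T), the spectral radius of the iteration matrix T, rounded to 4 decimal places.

0.9139

Let D = diag(14, 9, 15, 17, -8, 15); L, U the strict triangles.
T_GS = -(D+L)⁻¹U: row 0 first, T[0,2] = -(2)/(14) = -0.1429; later rows by forward substitution.
  T[0,:] = [+0.0000 +0.2143 -0.1429 +0.3571 -0.4286 -0.3571]
  T[1,:] = [+0.0000 -0.0952 +0.5079 -0.2698 +0.5238 +0.2698]
  T[2,:] = [+0.0000 -0.0667 -0.0444 +0.1111 +0.2000 +0.3556]
  T[3,:] = [+0.0000 +0.0711 -0.1206 +0.1839 -0.5188 +0.1612]
  T[4,:] = [+0.0000 -0.1791 +0.3155 -0.3843 +0.5690 +0.3647]
  T[5,:] = [+0.0000 -0.1325 +0.1530 -0.1536 +0.2809 +0.4487]
eigenvalue magnitudes: 0.9139, 0.2268, 0.2231, 0.1724, 0.0281, 0.0000.
ρ(T) = max|λ| = 0.9139; 0.9139 < 1, so it converges for any x₀.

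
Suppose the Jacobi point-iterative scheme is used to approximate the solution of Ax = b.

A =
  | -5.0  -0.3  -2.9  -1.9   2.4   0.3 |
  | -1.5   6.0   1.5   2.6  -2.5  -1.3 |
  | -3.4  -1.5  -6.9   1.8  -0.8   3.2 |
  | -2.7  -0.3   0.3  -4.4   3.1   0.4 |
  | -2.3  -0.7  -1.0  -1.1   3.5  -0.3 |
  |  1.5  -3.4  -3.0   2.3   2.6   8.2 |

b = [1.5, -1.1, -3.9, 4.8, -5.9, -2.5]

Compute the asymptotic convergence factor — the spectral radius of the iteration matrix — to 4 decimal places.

1.1624

A = D + L + U where D = diag(-5, 6, -6.9, -4.4, 3.5, 8.2).
Jacobi T = -D⁻¹(L+U): T[4,5] = -(-0.3)/(3.5) = +0.0857; T[4,4] = 0.
  T[0,:] = [+0.0000  -0.0600  -0.5800  -0.3800  +0.4800  +0.0600]
  T[1,:] = [+0.2500  +0.0000  -0.2500  -0.4333  +0.4167  +0.2167]
  T[2,:] = [-0.4928  -0.2174  +0.0000  +0.2609  -0.1159  +0.4638]
  T[3,:] = [-0.6136  -0.0682  +0.0682  +0.0000  +0.7045  +0.0909]
  T[4,:] = [+0.6571  +0.2000  +0.2857  +0.3143  +0.0000  +0.0857]
  T[5,:] = [-0.1829  +0.4146  +0.3659  -0.2805  -0.3171  +0.0000]
eigenvalue magnitudes: 1.1624, 0.9241, 0.5495, 0.5495, 0.4526, 0.2597.
ρ = 1.1624; 1.1624 > 1 ⇒ diverges.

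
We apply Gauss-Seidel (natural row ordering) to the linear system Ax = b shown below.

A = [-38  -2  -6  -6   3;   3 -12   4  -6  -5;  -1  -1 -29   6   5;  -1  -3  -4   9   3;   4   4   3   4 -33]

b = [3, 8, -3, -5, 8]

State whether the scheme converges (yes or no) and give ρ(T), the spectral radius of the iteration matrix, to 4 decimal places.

yes, ρ = 0.3540

Diagonal D = diag(-38, -12, -29, 9, -33); L, U strict lower/upper.
T_GS = -(D+L)⁻¹U: row 0 first, T[0,1] = -(-2)/(-38) = -0.0526; later rows by forward substitution.
  T[0,:] = [+0.0000 -0.0526 -0.1579 -0.1579 +0.0789]
  T[1,:] = [+0.0000 -0.0132 +0.2939 -0.5395 -0.3969]
  T[2,:] = [+0.0000 +0.0023 -0.0047 +0.2309 +0.1834]
  T[3,:] = [+0.0000 -0.0092 +0.0783 -0.0947 -0.3754]
  T[4,:] = [+0.0000 -0.0089 +0.0255 -0.0750 -0.0674]
|eigenvalues of T|: 0.3540, 0.1094, 0.0615, 0.0615, 0.0000.
spectral radius ρ = 0.3540; 0.3540 < 1, so it converges for any x₀.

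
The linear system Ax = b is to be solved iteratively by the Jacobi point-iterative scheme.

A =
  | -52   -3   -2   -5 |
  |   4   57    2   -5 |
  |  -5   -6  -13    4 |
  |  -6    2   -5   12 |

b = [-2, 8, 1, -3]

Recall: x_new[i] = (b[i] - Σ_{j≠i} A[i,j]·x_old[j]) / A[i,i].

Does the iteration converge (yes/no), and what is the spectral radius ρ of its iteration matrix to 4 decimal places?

yes, ρ = 0.3729

Diagonal D = diag(-52, 57, -13, 12); L, U strict lower/upper.
Jacobi: T = -D⁻¹(L+U), T[0,2] = -(-2)/(-52) = -0.0385; T[0,0] = 0.
  T[0,:] = [+0.0000  -0.0577  -0.0385  -0.0962]
  T[1,:] = [-0.0702  +0.0000  -0.0351  +0.0877]
  T[2,:] = [-0.3846  -0.4615  +0.0000  +0.3077]
  T[3,:] = [+0.5000  -0.1667  +0.4167  +0.0000]
moduli |λ_i(T)| = 0.3729, 0.2736, 0.1065, 0.1065.
spectral radius ρ = 0.3729; 0.3729 < 1, so it converges for any x₀.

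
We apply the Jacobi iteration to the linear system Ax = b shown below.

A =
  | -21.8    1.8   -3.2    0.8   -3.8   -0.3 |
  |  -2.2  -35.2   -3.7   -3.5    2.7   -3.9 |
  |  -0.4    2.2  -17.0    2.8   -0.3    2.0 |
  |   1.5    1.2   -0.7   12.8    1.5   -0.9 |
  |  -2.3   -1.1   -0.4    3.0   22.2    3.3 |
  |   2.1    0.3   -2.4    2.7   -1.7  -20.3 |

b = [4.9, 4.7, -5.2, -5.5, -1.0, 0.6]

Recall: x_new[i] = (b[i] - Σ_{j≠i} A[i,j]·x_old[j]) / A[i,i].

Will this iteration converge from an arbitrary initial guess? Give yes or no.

yes

Write A = D+L+U with D = diag(-21.8, -35.2, -17, 12.8, 22.2, -20.3).
T_J = -D⁻¹(L+U): T[4,0] = -(-2.3)/(22.2) = +0.1036; T[4,4] = 0.
  T[0,:] = [+0.0000 +0.0826 -0.1468 +0.0367 -0.1743 -0.0138]
  T[1,:] = [-0.0625 +0.0000 -0.1051 -0.0994 +0.0767 -0.1108]
  T[2,:] = [-0.0235 +0.1294 +0.0000 +0.1647 -0.0176 +0.1176]
  T[3,:] = [-0.1172 -0.0938 +0.0547 +0.0000 -0.1172 +0.0703]
  T[4,:] = [+0.1036 +0.0495 +0.0180 -0.1351 +0.0000 -0.1486]
  T[5,:] = [+0.1034 +0.0148 -0.1182 +0.1330 -0.0837 +0.0000]
|λ(T)| sorted: 0.2658, 0.2107, 0.2107, 0.1212, 0.1212, 0.0573.
ρ = 0.2658; 0.2658 < 1 ⇒ converges.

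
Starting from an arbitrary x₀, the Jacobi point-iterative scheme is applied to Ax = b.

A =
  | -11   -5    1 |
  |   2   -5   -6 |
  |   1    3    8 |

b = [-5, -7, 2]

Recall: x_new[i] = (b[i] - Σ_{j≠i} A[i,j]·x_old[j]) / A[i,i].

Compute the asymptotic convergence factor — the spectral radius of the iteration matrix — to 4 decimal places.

Let D = diag(-11, -5, 8); L, U the strict triangles.
Jacobi T = -D⁻¹(L+U): T[0,1] = -(-5)/(-11) = -0.4545; T[0,0] = 0.
  T[0,:] = [+0.0000, -0.4545, +0.0909]
  T[1,:] = [+0.4000, +0.0000, -1.2000]
  T[2,:] = [-0.1250, -0.3750, +0.0000]
|λ(T)| sorted: 0.6230, 0.3624, 0.3624.
spectral radius ρ = 0.6230; 0.6230 < 1, so it converges for any x₀.

0.6230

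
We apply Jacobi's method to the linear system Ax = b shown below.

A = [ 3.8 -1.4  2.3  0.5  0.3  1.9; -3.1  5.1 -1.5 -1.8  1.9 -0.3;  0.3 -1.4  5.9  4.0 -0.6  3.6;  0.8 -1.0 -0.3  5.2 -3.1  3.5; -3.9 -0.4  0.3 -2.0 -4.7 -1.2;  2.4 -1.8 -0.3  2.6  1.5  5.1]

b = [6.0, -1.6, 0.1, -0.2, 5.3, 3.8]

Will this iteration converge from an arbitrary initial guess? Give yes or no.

Let D = diag(3.8, 5.1, 5.9, 5.2, -4.7, 5.1); L, U the strict triangles.
T_J = -D⁻¹(L+U): T[0,1] = -(-1.4)/(3.8) = +0.3684; T[0,0] = 0.
  T[0,:] = [+0.0000  +0.3684  -0.6053  -0.1316  -0.0789  -0.5000]
  T[1,:] = [+0.6078  +0.0000  +0.2941  +0.3529  -0.3725  +0.0588]
  T[2,:] = [-0.0508  +0.2373  +0.0000  -0.6780  +0.1017  -0.6102]
  T[3,:] = [-0.1538  +0.1923  +0.0577  +0.0000  +0.5962  -0.6731]
  T[4,:] = [-0.8298  -0.0851  +0.0638  -0.4255  +0.0000  -0.2553]
  T[5,:] = [-0.4706  +0.3529  +0.0588  -0.5098  -0.2941  +0.0000]
|eigenvalues of T|: 1.1377, 0.7833, 0.7833, 0.4846, 0.4846, 0.4792.
ρ = 1.1377; 1.1377 > 1, so it fails to converge.

no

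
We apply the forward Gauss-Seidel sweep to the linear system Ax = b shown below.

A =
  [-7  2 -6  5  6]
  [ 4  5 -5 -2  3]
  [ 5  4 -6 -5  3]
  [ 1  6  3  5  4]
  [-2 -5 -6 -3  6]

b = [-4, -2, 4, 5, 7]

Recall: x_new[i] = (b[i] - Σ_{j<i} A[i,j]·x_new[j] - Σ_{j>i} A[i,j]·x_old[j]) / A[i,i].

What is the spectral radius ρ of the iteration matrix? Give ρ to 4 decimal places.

1.2823

Write A = D+L+U with D = diag(-7, 5, -6, 5, 6).
T_GS = -(D+L)⁻¹U: row 0 first, T[0,4] = -(6)/(-7) = +0.8571; later rows by forward substitution.
  T[0,:] = [+0.0000, +0.2857, -0.8571, +0.7143, +0.8571]
  T[1,:] = [+0.0000, -0.2286, +1.6857, -0.1714, -1.2857]
  T[2,:] = [+0.0000, +0.0857, +0.4095, -0.3524, +0.3571]
  T[3,:] = [+0.0000, +0.1657, -2.0971, +0.2743, +0.3571]
  T[4,:] = [+0.0000, +0.0733, +0.4800, -0.1200, -0.2500]
moduli |λ_i(T)| = 1.2823, 0.7019, 0.2656, 0.2656, 0.0000.
ρ = 1.2823; 1.2823 > 1, so it fails to converge.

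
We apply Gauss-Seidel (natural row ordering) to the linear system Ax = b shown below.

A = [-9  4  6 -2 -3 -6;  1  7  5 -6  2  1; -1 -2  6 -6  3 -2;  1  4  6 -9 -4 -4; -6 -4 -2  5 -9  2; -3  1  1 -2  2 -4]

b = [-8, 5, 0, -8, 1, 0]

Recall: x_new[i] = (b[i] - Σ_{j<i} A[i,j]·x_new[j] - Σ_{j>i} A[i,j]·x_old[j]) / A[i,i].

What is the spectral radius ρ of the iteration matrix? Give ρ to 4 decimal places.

1.5964

Write A = D+L+U with D = diag(-9, 7, 6, -9, -9, -4).
T_GS = -(D+L)⁻¹U: row 0 first, T[0,1] = -(4)/(-9) = +0.4444; later rows by forward substitution.
  T[0,:] = [+0.0000  +0.4444  +0.6667  -0.2222  -0.3333  -0.6667]
  T[1,:] = [+0.0000  -0.0635  -0.8095  +0.8889  -0.2381  -0.0476]
  T[2,:] = [+0.0000  +0.0529  -0.1587  +1.2593  -0.6349  +0.2063]
  T[3,:] = [+0.0000  +0.0564  -0.3915  +1.2099  -1.0106  -0.4021]
  T[4,:] = [+0.0000  -0.2485  -0.2669  +0.1454  -0.0923  +0.4186]
  T[5,:] = [+0.0000  -0.4884  -0.6797  +0.1715  +0.4909  +0.9500]
|λ(T)| sorted: 1.5964, 0.7177, 0.7177, 0.1718, 0.1665, 0.0000.
spectral radius ρ = 1.5964; 1.5964 > 1: divergent.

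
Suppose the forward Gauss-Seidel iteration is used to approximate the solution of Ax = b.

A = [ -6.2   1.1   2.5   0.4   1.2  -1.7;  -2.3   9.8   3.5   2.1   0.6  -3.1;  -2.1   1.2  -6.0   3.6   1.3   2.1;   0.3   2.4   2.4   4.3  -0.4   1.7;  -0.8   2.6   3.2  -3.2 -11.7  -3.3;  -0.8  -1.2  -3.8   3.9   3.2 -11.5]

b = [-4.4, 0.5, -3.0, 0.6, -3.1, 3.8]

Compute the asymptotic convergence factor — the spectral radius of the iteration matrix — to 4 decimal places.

Let D = diag(-6.2, 9.8, -6, 4.3, -11.7, -11.5); L, U the strict triangles.
GS T = -(D+L)⁻¹U: row 0 first, T[0,2] = -(2.5)/(-6.2) = +0.4032; later rows by forward substitution.
  T[0,:] = [+0.0000  +0.1774  +0.4032  +0.0645  +0.1935  -0.2742]
  T[1,:] = [+0.0000  +0.0416  -0.2625  -0.1991  -0.0158  +0.2520]
  T[2,:] = [+0.0000  -0.0538  -0.1936  +0.5376  +0.1458  +0.4964]
  T[3,:] = [+0.0000  -0.0056  +0.2265  -0.1934  +0.0070  -0.7939]
  T[4,:] = [+0.0000  -0.0161  -0.2008  +0.1513  +0.0212  +0.1456]
  T[5,:] = [+0.0000  -0.0053  +0.0842  -0.1848  -0.0517  -0.4000]
moduli |λ_i(T)| = 0.8681, 0.1909, 0.1126, 0.1022, 0.0364, 0.0000.
ρ(T) = max|λ| = 0.8681; 0.8681 < 1 ⇒ converges.

0.8681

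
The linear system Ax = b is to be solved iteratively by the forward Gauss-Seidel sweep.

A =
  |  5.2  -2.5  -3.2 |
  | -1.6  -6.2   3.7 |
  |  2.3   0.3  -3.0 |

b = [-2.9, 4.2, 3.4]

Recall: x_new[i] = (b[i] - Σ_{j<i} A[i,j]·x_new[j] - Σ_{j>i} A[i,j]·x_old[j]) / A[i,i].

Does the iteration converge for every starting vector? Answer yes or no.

Split A = D + L + U, D = diag(5.2, -6.2, -3).
GS T = -(D+L)⁻¹U: row 0 first, T[0,1] = -(-2.5)/(5.2) = +0.4808; later rows by forward substitution.
  T[0,:] = [+0.0000, +0.4808, +0.6154]
  T[1,:] = [+0.0000, -0.1241, +0.4380]
  T[2,:] = [+0.0000, +0.3562, +0.5156]
moduli |λ_i(T)| = 0.7040, 0.3125, 0.0000.
spectral radius ρ = 0.7040; 0.7040 < 1 ⇒ converges.

yes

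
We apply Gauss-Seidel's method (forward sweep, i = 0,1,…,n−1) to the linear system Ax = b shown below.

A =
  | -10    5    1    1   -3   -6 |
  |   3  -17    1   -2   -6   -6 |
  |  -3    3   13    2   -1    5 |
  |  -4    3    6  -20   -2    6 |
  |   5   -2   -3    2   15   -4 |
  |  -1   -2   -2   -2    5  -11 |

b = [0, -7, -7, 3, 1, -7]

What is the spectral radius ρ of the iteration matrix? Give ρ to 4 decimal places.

A = D + L + U where D = diag(-10, -17, 13, -20, 15, -11).
Gauss-Seidel: T = -(D+L)⁻¹U, row 0 first, T[0,2] = -(1)/(-10) = +0.1000; later rows by forward substitution.
  T[0,:] = [+0.0000, +0.5000, +0.1000, +0.1000, -0.3000, -0.6000]
  T[1,:] = [+0.0000, +0.0882, +0.0765, -0.1000, -0.4059, -0.4588]
  T[2,:] = [+0.0000, +0.0950, +0.0054, -0.1077, +0.1014, -0.4172]
  T[3,:] = [+0.0000, -0.0583, -0.0069, -0.0673, -0.0705, +0.2260]
  T[4,:] = [+0.0000, -0.1281, -0.0211, -0.0592, +0.0756, +0.2919]
  T[5,:] = [+0.0000, -0.1264, -0.0323, +0.0140, +0.1298, +0.3054]
moduli |λ_i(T)| = 0.6512, 0.1996, 0.0715, 0.0505, 0.0233, 0.0000.
spectral radius ρ = 0.6512; 0.6512 < 1, so it converges for any x₀.

0.6512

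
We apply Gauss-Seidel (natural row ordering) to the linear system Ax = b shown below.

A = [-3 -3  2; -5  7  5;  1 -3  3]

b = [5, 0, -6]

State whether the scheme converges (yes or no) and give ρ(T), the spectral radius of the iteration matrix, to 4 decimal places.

Diagonal D = diag(-3, 7, 3); L, U strict lower/upper.
GS T = -(D+L)⁻¹U: row 0 first, T[0,1] = -(-3)/(-3) = -1.0000; later rows by forward substitution.
  T[0,:] = [+0.0000 -1.0000 +0.6667]
  T[1,:] = [+0.0000 -0.7143 -0.2381]
  T[2,:] = [+0.0000 -0.3810 -0.4603]
|λ(T)| sorted: 0.9141, 0.2605, 0.0000.
ρ(T) = max|λ| = 0.9141; 0.9141 < 1: convergent.

yes, ρ = 0.9141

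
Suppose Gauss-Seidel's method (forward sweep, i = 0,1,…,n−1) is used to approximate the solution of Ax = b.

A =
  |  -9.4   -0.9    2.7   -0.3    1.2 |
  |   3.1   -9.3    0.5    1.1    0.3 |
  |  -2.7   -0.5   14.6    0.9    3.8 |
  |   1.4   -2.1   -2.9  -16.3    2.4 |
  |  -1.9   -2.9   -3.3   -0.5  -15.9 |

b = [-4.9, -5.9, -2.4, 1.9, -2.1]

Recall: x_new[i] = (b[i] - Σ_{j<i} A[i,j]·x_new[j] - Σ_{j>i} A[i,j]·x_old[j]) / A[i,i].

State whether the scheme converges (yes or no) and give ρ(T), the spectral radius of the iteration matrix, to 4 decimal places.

A = D + L + U where D = diag(-9.4, -9.3, 14.6, -16.3, -15.9).
GS T = -(D+L)⁻¹U: row 0 first, T[0,3] = -(-0.3)/(-9.4) = -0.0319; later rows by forward substitution.
  T[0,:] = [+0.0000 -0.0957 +0.2872 -0.0319 +0.1277]
  T[1,:] = [+0.0000 -0.0319 +0.1495 +0.1076 +0.0748]
  T[2,:] = [+0.0000 -0.0188 +0.0582 -0.0639 -0.2341]
  T[3,:] = [+0.0000 -0.0008 -0.0050 -0.0052 +0.1902]
  T[4,:] = [+0.0000 +0.0212 -0.0735 -0.0024 +0.0137]
eigenvalue magnitudes: 0.1753, 0.0881, 0.0881, 0.0041, 0.0000.
spectral radius ρ = 0.1753; 0.1753 < 1 ⇒ converges.

yes, ρ = 0.1753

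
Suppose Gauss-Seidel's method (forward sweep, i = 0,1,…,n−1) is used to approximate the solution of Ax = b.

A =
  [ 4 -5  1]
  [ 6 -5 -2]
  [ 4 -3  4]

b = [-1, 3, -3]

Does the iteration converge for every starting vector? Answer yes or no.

no

Split A = D + L + U, D = diag(4, -5, 4).
GS T = -(D+L)⁻¹U: row 0 first, T[0,2] = -(1)/(4) = -0.2500; later rows by forward substitution.
  T[0,:] = [+0.0000, +1.2500, -0.2500]
  T[1,:] = [+0.0000, +1.5000, -0.7000]
  T[2,:] = [+0.0000, -0.1250, -0.2750]
eigenvalue magnitudes: 1.5480, 0.3230, 0.0000.
spectral radius ρ = 1.5480; 1.5480 > 1 ⇒ diverges.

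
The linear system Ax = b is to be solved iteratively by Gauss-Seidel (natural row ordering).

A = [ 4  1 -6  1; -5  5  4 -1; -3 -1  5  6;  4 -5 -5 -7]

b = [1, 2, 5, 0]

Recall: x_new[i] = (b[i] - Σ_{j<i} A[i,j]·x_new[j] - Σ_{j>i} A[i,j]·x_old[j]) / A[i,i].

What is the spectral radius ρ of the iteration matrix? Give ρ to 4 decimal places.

Write A = D+L+U with D = diag(4, 5, 5, -7).
GS T = -(D+L)⁻¹U: row 0 first, T[0,2] = -(-6)/(4) = +1.5000; later rows by forward substitution.
  T[0,:] = [+0.0000, -0.2500, +1.5000, -0.2500]
  T[1,:] = [+0.0000, -0.2500, +0.7000, -0.0500]
  T[2,:] = [+0.0000, -0.2000, +1.0400, -1.3600]
  T[3,:] = [+0.0000, +0.1786, -0.3857, +0.8643]
|eigenvalues of T|: 1.5685, 0.3417, 0.2559, 0.0000.
ρ = 1.5685; 1.5685 > 1, so it fails to converge.

1.5685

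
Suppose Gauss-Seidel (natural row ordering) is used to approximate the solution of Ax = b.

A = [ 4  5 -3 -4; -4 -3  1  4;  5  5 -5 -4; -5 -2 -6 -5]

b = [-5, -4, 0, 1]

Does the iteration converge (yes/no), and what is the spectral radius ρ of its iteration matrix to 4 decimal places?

A = D + L + U where D = diag(4, -3, -5, -5).
GS T = -(D+L)⁻¹U: row 0 first, T[0,1] = -(5)/(4) = -1.2500; later rows by forward substitution.
  T[0,:] = [+0.0000 -1.2500 +0.7500 +1.0000]
  T[1,:] = [+0.0000 +1.6667 -0.6667 -0.0000]
  T[2,:] = [+0.0000 +0.4167 +0.0833 +0.2000]
  T[3,:] = [+0.0000 +0.0833 -0.5833 -1.2400]
eigenvalue magnitudes: 1.4694, 1.1557, 0.1963, 0.0000.
ρ = 1.4694; 1.4694 > 1 ⇒ diverges.

no, ρ = 1.4694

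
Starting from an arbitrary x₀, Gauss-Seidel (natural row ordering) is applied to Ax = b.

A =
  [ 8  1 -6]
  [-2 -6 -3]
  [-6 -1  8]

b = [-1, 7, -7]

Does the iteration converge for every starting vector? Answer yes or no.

Let D = diag(8, -6, 8); L, U the strict triangles.
T_GS = -(D+L)⁻¹U: row 0 first, T[0,2] = -(-6)/(8) = +0.7500; later rows by forward substitution.
  T[0,:] = [+0.0000, -0.1250, +0.7500]
  T[1,:] = [+0.0000, +0.0417, -0.7500]
  T[2,:] = [+0.0000, -0.0885, +0.4688]
|eigenvalues of T|: 0.5899, 0.0795, 0.0000.
ρ(T) = max|λ| = 0.5899; 0.5899 < 1, so it converges for any x₀.

yes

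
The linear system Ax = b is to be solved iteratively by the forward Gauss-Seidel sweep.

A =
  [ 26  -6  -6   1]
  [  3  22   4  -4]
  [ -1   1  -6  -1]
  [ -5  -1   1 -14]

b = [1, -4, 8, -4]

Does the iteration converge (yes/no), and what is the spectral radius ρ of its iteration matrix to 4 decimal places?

yes, ρ = 0.1858

Diagonal D = diag(26, 22, -6, -14); L, U strict lower/upper.
T_GS = -(D+L)⁻¹U: row 0 first, T[0,1] = -(-6)/(26) = +0.2308; later rows by forward substitution.
  T[0,:] = [+0.0000, +0.2308, +0.2308, -0.0385]
  T[1,:] = [+0.0000, -0.0315, -0.2133, +0.1871]
  T[2,:] = [+0.0000, -0.0437, -0.0740, -0.1291]
  T[3,:] = [+0.0000, -0.0833, -0.0725, -0.0088]
|λ(T)| sorted: 0.1858, 0.1159, 0.1159, 0.0000.
ρ = 0.1858; 0.1858 < 1 ⇒ converges.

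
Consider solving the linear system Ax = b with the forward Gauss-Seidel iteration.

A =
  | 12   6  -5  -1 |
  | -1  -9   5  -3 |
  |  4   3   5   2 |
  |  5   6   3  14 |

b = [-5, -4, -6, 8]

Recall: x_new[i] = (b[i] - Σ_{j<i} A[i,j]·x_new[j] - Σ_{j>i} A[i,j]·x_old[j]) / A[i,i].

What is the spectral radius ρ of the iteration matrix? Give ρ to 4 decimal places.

Write A = D+L+U with D = diag(12, -9, 5, 14).
T_GS = -(D+L)⁻¹U: row 0 first, T[0,3] = -(-1)/(12) = +0.0833; later rows by forward substitution.
  T[0,:] = [+0.0000 -0.5000 +0.4167 +0.0833]
  T[1,:] = [+0.0000 +0.0556 +0.5093 -0.3426]
  T[2,:] = [+0.0000 +0.3667 -0.6389 -0.2611]
  T[3,:] = [+0.0000 +0.0762 -0.2302 +0.1730]
|λ(T)| sorted: 0.8720, 0.3191, 0.1426, 0.0000.
ρ = 0.8720; 0.8720 < 1: convergent.

0.8720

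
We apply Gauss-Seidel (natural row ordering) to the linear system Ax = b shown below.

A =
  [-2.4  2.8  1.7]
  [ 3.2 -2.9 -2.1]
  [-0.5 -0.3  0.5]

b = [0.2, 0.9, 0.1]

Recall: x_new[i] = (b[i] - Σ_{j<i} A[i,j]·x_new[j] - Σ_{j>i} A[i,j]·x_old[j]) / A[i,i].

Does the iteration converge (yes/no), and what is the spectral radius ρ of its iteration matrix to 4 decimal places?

no, ρ = 1.4459

Diagonal D = diag(-2.4, -2.9, 0.5); L, U strict lower/upper.
T_GS = -(D+L)⁻¹U: row 0 first, T[0,1] = -(2.8)/(-2.4) = +1.1667; later rows by forward substitution.
  T[0,:] = [+0.0000 +1.1667 +0.7083]
  T[1,:] = [+0.0000 +1.2874 +0.0575]
  T[2,:] = [+0.0000 +1.9391 +0.7428]
|roots of det(T-λI)|: 1.4459, 0.5843, 0.0000.
spectral radius ρ = 1.4459; 1.4459 > 1 ⇒ diverges.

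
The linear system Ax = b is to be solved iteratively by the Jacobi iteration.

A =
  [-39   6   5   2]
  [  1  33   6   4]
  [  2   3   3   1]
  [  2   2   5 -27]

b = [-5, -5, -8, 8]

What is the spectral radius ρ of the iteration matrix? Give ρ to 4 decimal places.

Split A = D + L + U, D = diag(-39, 33, 3, -27).
Jacobi: T = -D⁻¹(L+U), T[0,1] = -(6)/(-39) = +0.1538; T[0,0] = 0.
  T[0,:] = [+0.0000 +0.1538 +0.1282 +0.0513]
  T[1,:] = [-0.0303 +0.0000 -0.1818 -0.1212]
  T[2,:] = [-0.6667 -1.0000 +0.0000 -0.3333]
  T[3,:] = [+0.0741 +0.0741 +0.1852 +0.0000]
|eigenvalues of T|: 0.3836, 0.3105, 0.3105, 0.0877.
spectral radius ρ = 0.3836; 0.3836 < 1, so it converges for any x₀.

0.3836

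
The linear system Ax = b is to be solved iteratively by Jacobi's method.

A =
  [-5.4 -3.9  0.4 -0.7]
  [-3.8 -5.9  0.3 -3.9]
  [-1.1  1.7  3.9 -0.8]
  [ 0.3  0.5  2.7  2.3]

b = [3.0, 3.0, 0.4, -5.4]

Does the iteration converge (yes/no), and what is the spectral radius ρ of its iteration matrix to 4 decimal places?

yes, ρ = 0.8901

A = D + L + U where D = diag(-5.4, -5.9, 3.9, 2.3).
Jacobi: T = -D⁻¹(L+U), T[2,3] = -(-0.8)/(3.9) = +0.2051; T[2,2] = 0.
  T[0,:] = [+0.0000, -0.7222, +0.0741, -0.1296]
  T[1,:] = [-0.6441, +0.0000, +0.0508, -0.6610]
  T[2,:] = [+0.2821, -0.4359, +0.0000, +0.2051]
  T[3,:] = [-0.1304, -0.2174, -1.1739, +0.0000]
eigenvalue magnitudes: 0.8901, 0.6490, 0.6490, 0.0140.
ρ = 0.8901; 0.8901 < 1 ⇒ converges.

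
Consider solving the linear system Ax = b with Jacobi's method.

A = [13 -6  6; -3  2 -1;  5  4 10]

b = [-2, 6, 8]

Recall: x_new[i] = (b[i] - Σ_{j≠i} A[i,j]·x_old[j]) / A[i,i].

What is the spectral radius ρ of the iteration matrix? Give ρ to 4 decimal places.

0.9455

Write A = D+L+U with D = diag(13, 2, 10).
Jacobi T = -D⁻¹(L+U): T[1,2] = -(-1)/(2) = +0.5000; T[1,1] = 0.
  T[0,:] = [+0.0000, +0.4615, -0.4615]
  T[1,:] = [+1.5000, +0.0000, +0.5000]
  T[2,:] = [-0.5000, -0.4000, +0.0000]
eigenvalue magnitudes: 0.9455, 0.7021, 0.2433.
ρ = 0.9455; 0.9455 < 1 ⇒ converges.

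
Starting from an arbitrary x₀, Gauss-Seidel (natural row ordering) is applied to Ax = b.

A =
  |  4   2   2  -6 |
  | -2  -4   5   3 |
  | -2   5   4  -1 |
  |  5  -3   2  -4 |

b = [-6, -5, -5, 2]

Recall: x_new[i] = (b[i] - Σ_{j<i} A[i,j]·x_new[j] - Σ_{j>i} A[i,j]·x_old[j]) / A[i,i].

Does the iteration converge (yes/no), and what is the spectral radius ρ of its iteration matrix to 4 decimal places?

Split A = D + L + U, D = diag(4, -4, 4, -4).
Gauss-Seidel: T = -(D+L)⁻¹U, row 0 first, T[0,2] = -(2)/(4) = -0.5000; later rows by forward substitution.
  T[0,:] = [+0.0000, -0.5000, -0.5000, +1.5000]
  T[1,:] = [+0.0000, +0.2500, +1.5000, +0.0000]
  T[2,:] = [+0.0000, -0.5625, -2.1250, +1.0000]
  T[3,:] = [+0.0000, -1.0938, -2.8125, +2.3750]
|eigenvalues of T|: 1.3670, 1.0087, 0.1416, 0.0000.
ρ = 1.3670; 1.3670 > 1: divergent.

no, ρ = 1.3670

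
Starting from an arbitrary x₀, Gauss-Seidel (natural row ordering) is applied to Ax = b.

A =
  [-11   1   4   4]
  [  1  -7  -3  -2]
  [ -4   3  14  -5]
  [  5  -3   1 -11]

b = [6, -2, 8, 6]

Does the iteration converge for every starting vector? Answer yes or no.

yes

Split A = D + L + U, D = diag(-11, -7, 14, -11).
Gauss-Seidel: T = -(D+L)⁻¹U, row 0 first, T[0,3] = -(4)/(-11) = +0.3636; later rows by forward substitution.
  T[0,:] = [+0.0000  +0.0909  +0.3636  +0.3636]
  T[1,:] = [+0.0000  +0.0130  -0.3766  -0.2338]
  T[2,:] = [+0.0000  +0.0232  +0.1846  +0.5111]
  T[3,:] = [+0.0000  +0.0399  +0.2848  +0.2755]
eigenvalue magnitudes: 0.5766, 0.1686, 0.0651, 0.0000.
ρ(T) = max|λ| = 0.5766; 0.5766 < 1 ⇒ converges.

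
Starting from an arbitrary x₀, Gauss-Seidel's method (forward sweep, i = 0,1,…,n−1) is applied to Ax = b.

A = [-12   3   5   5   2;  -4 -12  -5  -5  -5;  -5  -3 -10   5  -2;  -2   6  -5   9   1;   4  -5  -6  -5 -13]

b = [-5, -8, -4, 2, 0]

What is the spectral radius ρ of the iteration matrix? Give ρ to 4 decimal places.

0.9037

Split A = D + L + U, D = diag(-12, -12, -10, 9, -13).
T_GS = -(D+L)⁻¹U: row 0 first, T[0,1] = -(3)/(-12) = +0.2500; later rows by forward substitution.
  T[0,:] = [+0.0000, +0.2500, +0.4167, +0.4167, +0.1667]
  T[1,:] = [+0.0000, -0.0833, -0.5556, -0.5556, -0.4722]
  T[2,:] = [+0.0000, -0.1000, -0.0417, +0.4583, -0.1417]
  T[3,:] = [+0.0000, +0.0556, +0.4398, +0.7176, +0.1620]
  T[4,:] = [+0.0000, +0.1338, +0.1920, -0.1457, +0.2360]
moduli |λ_i(T)| = 0.9037, 0.1260, 0.1251, 0.1251, 0.0000.
spectral radius ρ = 0.9037; 0.9037 < 1: convergent.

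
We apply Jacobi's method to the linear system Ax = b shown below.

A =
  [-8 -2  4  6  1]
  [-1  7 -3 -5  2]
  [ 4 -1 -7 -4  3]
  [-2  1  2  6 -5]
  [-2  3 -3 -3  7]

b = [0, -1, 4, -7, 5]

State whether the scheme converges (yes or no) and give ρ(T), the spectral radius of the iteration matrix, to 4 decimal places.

Write A = D+L+U with D = diag(-8, 7, -7, 6, 7).
Jacobi: T = -D⁻¹(L+U), T[3,2] = -(2)/(6) = -0.3333; T[3,3] = 0.
  T[0,:] = [+0.0000, -0.2500, +0.5000, +0.7500, +0.1250]
  T[1,:] = [+0.1429, +0.0000, +0.4286, +0.7143, -0.2857]
  T[2,:] = [+0.5714, -0.1429, +0.0000, -0.5714, +0.4286]
  T[3,:] = [+0.3333, -0.1667, -0.3333, +0.0000, +0.8333]
  T[4,:] = [+0.2857, -0.4286, +0.4286, +0.4286, +0.0000]
moduli |λ_i(T)| = 1.2646, 0.6064, 0.6064, 0.3790, 0.2709.
ρ = 1.2646; 1.2646 > 1, so it fails to converge.

no, ρ = 1.2646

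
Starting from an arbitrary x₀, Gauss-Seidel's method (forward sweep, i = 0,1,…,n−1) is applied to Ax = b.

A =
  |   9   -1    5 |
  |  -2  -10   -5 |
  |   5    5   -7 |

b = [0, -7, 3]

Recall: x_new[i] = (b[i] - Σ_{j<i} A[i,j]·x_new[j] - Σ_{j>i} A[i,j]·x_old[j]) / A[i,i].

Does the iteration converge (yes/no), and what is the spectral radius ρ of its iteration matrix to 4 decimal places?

Diagonal D = diag(9, -10, -7); L, U strict lower/upper.
GS T = -(D+L)⁻¹U: row 0 first, T[0,2] = -(5)/(9) = -0.5556; later rows by forward substitution.
  T[0,:] = [+0.0000  +0.1111  -0.5556]
  T[1,:] = [+0.0000  -0.0222  -0.3889]
  T[2,:] = [+0.0000  +0.0635  -0.6746]
eigenvalue magnitudes: 0.6343, 0.0626, 0.0000.
spectral radius ρ = 0.6343; 0.6343 < 1: convergent.

yes, ρ = 0.6343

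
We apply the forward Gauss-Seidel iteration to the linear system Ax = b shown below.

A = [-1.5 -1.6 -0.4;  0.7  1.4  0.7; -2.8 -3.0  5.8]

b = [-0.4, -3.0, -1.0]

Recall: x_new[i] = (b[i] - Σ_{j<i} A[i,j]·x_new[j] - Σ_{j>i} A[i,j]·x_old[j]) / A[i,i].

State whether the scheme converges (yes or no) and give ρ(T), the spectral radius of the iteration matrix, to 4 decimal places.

Diagonal D = diag(-1.5, 1.4, 5.8); L, U strict lower/upper.
Gauss-Seidel: T = -(D+L)⁻¹U, row 0 first, T[0,1] = -(-1.6)/(-1.5) = -1.0667; later rows by forward substitution.
  T[0,:] = [+0.0000  -1.0667  -0.2667]
  T[1,:] = [+0.0000  +0.5333  -0.3667]
  T[2,:] = [+0.0000  -0.2391  -0.3184]
moduli |λ_i(T)| = 0.6261, 0.4112, 0.0000.
ρ(T) = max|λ| = 0.6261; 0.6261 < 1, so it converges for any x₀.

yes, ρ = 0.6261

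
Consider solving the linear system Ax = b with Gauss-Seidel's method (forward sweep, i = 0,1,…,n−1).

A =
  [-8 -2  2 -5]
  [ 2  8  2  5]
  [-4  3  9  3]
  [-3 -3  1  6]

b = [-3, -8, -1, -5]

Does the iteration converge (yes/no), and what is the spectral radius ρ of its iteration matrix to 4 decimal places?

yes, ρ = 0.5963

A = D + L + U where D = diag(-8, 8, 9, 6).
T_GS = -(D+L)⁻¹U: row 0 first, T[0,1] = -(-2)/(-8) = -0.2500; later rows by forward substitution.
  T[0,:] = [+0.0000, -0.2500, +0.2500, -0.6250]
  T[1,:] = [+0.0000, +0.0625, -0.3125, -0.4688]
  T[2,:] = [+0.0000, -0.1319, +0.2153, -0.4549]
  T[3,:] = [+0.0000, -0.0718, -0.0671, -0.4711]
|λ(T)| sorted: 0.5963, 0.3536, 0.0494, 0.0000.
ρ(T) = max|λ| = 0.5963; 0.5963 < 1, so it converges for any x₀.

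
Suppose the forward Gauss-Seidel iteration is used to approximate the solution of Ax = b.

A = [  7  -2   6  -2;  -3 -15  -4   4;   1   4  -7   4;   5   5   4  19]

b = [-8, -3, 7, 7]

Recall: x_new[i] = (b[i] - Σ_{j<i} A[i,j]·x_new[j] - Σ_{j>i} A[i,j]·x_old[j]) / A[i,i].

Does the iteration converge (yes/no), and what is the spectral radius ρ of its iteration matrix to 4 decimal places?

Split A = D + L + U, D = diag(7, -15, -7, 19).
GS T = -(D+L)⁻¹U: row 0 first, T[0,2] = -(6)/(7) = -0.8571; later rows by forward substitution.
  T[0,:] = [+0.0000 +0.2857 -0.8571 +0.2857]
  T[1,:] = [+0.0000 -0.0571 -0.0952 +0.2095]
  T[2,:] = [+0.0000 +0.0082 -0.1769 +0.7320]
  T[3,:] = [+0.0000 -0.0619 +0.2879 -0.2844]
|λ(T)| sorted: 0.6721, 0.2283, 0.0747, 0.0000.
spectral radius ρ = 0.6721; 0.6721 < 1 ⇒ converges.

yes, ρ = 0.6721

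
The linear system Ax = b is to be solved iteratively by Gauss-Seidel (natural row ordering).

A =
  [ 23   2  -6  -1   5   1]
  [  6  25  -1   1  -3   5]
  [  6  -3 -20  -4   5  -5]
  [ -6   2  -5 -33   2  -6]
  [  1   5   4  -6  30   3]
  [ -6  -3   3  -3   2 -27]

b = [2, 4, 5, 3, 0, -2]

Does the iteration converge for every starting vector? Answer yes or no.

yes

Split A = D + L + U, D = diag(23, 25, -20, -33, 30, -27).
T_GS = -(D+L)⁻¹U: row 0 first, T[0,1] = -(2)/(23) = -0.0870; later rows by forward substitution.
  T[0,:] = [+0.0000, -0.0870, +0.2609, +0.0435, -0.2174, -0.0435]
  T[1,:] = [+0.0000, +0.0209, -0.0226, -0.0504, +0.1722, -0.1896]
  T[2,:] = [+0.0000, -0.0292, +0.0817, -0.1794, +0.1590, -0.2346]
  T[3,:] = [+0.0000, +0.0215, -0.0612, +0.0162, +0.0865, -0.1499]
  T[4,:] = [+0.0000, +0.0076, -0.0280, +0.0341, -0.0253, -0.0656]
  T[5,:] = [+0.0000, +0.0119, -0.0417, -0.0233, +0.0354, +0.0164]
moduli |λ_i(T)| = 0.1577, 0.0973, 0.0780, 0.0780, 0.0100, 0.0000.
ρ(T) = max|λ| = 0.1577; 0.1577 < 1: convergent.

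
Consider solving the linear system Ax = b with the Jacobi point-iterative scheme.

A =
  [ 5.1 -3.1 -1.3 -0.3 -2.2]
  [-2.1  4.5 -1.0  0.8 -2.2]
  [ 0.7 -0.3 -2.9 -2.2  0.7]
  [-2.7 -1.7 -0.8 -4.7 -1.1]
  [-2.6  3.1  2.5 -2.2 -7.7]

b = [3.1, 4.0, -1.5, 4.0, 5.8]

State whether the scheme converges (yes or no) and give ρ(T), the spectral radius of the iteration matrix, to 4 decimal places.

no, ρ = 1.1336

Write A = D+L+U with D = diag(5.1, 4.5, -2.9, -4.7, -7.7).
T_J = -D⁻¹(L+U): T[4,1] = -(3.1)/(-7.7) = +0.4026; T[4,4] = 0.
  T[0,:] = [+0.0000, +0.6078, +0.2549, +0.0588, +0.4314]
  T[1,:] = [+0.4667, +0.0000, +0.2222, -0.1778, +0.4889]
  T[2,:] = [+0.2414, -0.1034, +0.0000, -0.7586, +0.2414]
  T[3,:] = [-0.5745, -0.3617, -0.1702, +0.0000, -0.2340]
  T[4,:] = [-0.3377, +0.4026, +0.3247, -0.2857, +0.0000]
|roots of det(T-λI)|: 1.1336, 0.6274, 0.4745, 0.4745, 0.2505.
ρ = 1.1336; 1.1336 > 1: divergent.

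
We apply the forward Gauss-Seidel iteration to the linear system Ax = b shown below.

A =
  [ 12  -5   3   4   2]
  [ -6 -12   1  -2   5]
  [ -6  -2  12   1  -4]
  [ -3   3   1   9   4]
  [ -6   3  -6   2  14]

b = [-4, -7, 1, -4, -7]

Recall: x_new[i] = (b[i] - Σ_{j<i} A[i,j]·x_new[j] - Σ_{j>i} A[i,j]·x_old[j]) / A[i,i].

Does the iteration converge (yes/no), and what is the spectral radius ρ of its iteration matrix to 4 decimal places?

yes, ρ = 0.7073

Let D = diag(12, -12, 12, 9, 14); L, U the strict triangles.
T_GS = -(D+L)⁻¹U: row 0 first, T[0,1] = -(-5)/(12) = +0.4167; later rows by forward substitution.
  T[0,:] = [+0.0000 +0.4167 -0.2500 -0.3333 -0.1667]
  T[1,:] = [+0.0000 -0.2083 +0.2083 +0.0000 +0.5000]
  T[2,:] = [+0.0000 +0.1736 -0.0903 -0.2500 +0.3333]
  T[3,:] = [+0.0000 +0.1890 -0.1427 -0.0833 -0.7037]
  T[4,:] = [+0.0000 +0.2706 -0.1701 -0.2381 +0.0648]
moduli |λ_i(T)| = 0.7073, 0.4459, 0.0418, 0.0418, 0.0000.
ρ(T) = max|λ| = 0.7073; 0.7073 < 1: convergent.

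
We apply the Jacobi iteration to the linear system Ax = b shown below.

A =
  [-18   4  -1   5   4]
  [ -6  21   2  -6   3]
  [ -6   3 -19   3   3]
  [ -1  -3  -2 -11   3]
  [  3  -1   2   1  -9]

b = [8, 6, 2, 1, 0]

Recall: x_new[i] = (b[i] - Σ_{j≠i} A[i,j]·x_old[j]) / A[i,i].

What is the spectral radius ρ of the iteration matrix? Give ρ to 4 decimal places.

0.5027

Diagonal D = diag(-18, 21, -19, -11, -9); L, U strict lower/upper.
Jacobi: T = -D⁻¹(L+U), T[1,2] = -(2)/(21) = -0.0952; T[1,1] = 0.
  T[0,:] = [+0.0000, +0.2222, -0.0556, +0.2778, +0.2222]
  T[1,:] = [+0.2857, +0.0000, -0.0952, +0.2857, -0.1429]
  T[2,:] = [-0.3158, +0.1579, +0.0000, +0.1579, +0.1579]
  T[3,:] = [-0.0909, -0.2727, -0.1818, +0.0000, +0.2727]
  T[4,:] = [+0.3333, -0.1111, +0.2222, +0.1111, +0.0000]
moduli |λ_i(T)| = 0.5027, 0.3324, 0.3324, 0.2834, 0.2834.
ρ(T) = max|λ| = 0.5027; 0.5027 < 1 ⇒ converges.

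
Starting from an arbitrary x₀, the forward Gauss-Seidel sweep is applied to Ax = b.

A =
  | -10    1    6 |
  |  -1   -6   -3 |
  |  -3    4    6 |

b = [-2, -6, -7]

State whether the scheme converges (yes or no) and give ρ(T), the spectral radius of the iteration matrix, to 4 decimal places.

yes, ρ = 0.6445

Diagonal D = diag(-10, -6, 6); L, U strict lower/upper.
GS T = -(D+L)⁻¹U: row 0 first, T[0,1] = -(1)/(-10) = +0.1000; later rows by forward substitution.
  T[0,:] = [+0.0000  +0.1000  +0.6000]
  T[1,:] = [+0.0000  -0.0167  -0.6000]
  T[2,:] = [+0.0000  +0.0611  +0.7000]
eigenvalue magnitudes: 0.6445, 0.0388, 0.0000.
spectral radius ρ = 0.6445; 0.6445 < 1: convergent.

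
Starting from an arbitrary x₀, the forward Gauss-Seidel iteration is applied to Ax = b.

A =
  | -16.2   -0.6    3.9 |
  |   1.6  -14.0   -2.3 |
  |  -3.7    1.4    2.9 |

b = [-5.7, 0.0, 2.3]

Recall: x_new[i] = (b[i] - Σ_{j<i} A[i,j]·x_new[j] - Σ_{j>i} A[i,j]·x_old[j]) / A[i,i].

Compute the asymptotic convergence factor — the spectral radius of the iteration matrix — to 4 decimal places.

Let D = diag(-16.2, -14, 2.9); L, U the strict triangles.
Gauss-Seidel: T = -(D+L)⁻¹U, row 0 first, T[0,1] = -(-0.6)/(-16.2) = -0.0370; later rows by forward substitution.
  T[0,:] = [+0.0000, -0.0370, +0.2407]
  T[1,:] = [+0.0000, -0.0042, -0.1368]
  T[2,:] = [+0.0000, -0.0452, +0.3732]
moduli |λ_i(T)| = 0.3889, 0.0200, 0.0000.
ρ(T) = max|λ| = 0.3889; 0.3889 < 1: convergent.

0.3889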